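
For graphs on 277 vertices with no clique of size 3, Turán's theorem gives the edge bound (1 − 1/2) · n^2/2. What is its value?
Turán density bound = (1/2) · 277^2/2 = 76729/4 ≈ 19182.25

Turán's theorem: ex(n, K_{r+1}) is achieved by the complete r-partite Turán graph T(n, r) with parts as balanced as possible, and is at most (1 − 1/r) · n^2/2. For r = 2, n = 277: the density bound is (1/2) · 76729/2 = 76729/4 ≈ 19182.25. The integer-valued extremum is e(T(277, 2)) = 19182, which is strictly less than the density bound 76729/4 since 2 ∤ 277 (the parts of T(277, 2) cannot all be equal).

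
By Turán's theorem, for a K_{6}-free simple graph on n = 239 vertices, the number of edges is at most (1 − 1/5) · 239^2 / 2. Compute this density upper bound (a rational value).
Turán density bound = (4/5) · 239^2/2 = 114242/5 ≈ 22848.4

Turán's theorem: ex(n, K_{r+1}) is achieved by the complete r-partite Turán graph T(n, r) with parts as balanced as possible, and is at most (1 − 1/r) · n^2/2. For r = 5, n = 239: the density bound is (4/5) · 57121/2 = 114242/5 ≈ 22848.4. The integer-valued extremum is e(T(239, 5)) = 22848, which is strictly less than the density bound 114242/5 since 5 ∤ 239 (the parts of T(239, 5) cannot all be equal).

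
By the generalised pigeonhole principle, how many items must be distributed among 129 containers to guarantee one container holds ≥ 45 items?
n = (45 − 1)·129 + 1 = 5677

By the generalised pigeonhole principle, to guarantee some box contains ≥ r objects we need more than (r − 1) · k objects total. Threshold: n = (r − 1) · k + 1. With r = 45 and k = 129: n = 44 · 129 + 1 = 5676 + 1 = 5677. For n = 5676 = 44 · 129, we can put exactly 44 objects in every box, avoiding 45 in any single one — so 5677 is tight.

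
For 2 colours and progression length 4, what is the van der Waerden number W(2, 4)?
W(2, 4) = 35

This is a classical value, W(2, 4) = 35, established by combining an explicit 2-colouring of {1, ..., 34} with no monochromatic 4-AP (giving the lower bound W(2, 4) > 34) and a finite case analysis / exhaustive computer search showing every 2-colouring of {1, ..., 35} has such an AP.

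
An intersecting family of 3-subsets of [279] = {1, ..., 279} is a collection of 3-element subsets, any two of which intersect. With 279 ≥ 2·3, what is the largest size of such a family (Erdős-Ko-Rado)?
max |F| = C(278, 2) = 38503

The Erdős-Ko-Rado theorem states: for n ≥ 2k, an intersecting family of k-subsets of an n-element set has size at most C(n − 1, k − 1), with equality for 'star' families {A ⊆ [n] : |A| = k, i ∈ A} (fix an element i). For n = 279, k = 3: C(278, 2) = 38503.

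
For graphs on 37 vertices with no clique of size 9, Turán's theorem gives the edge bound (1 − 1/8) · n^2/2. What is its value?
Turán density bound = (7/8) · 37^2/2 = 9583/16 ≈ 598.9375

Turán's theorem: ex(n, K_{r+1}) is achieved by the complete r-partite Turán graph T(n, r) with parts as balanced as possible, and is at most (1 − 1/r) · n^2/2. For r = 8, n = 37: the density bound is (7/8) · 1369/2 = 9583/16 ≈ 598.9375. The integer-valued extremum is e(T(37, 8)) = 598, which is strictly less than the density bound 9583/16 since 8 ∤ 37 (the parts of T(37, 8) cannot all be equal).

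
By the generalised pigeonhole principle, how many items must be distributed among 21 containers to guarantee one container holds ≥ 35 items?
n = (35 − 1)·21 + 1 = 715

By the generalised pigeonhole principle, to guarantee some box contains ≥ r objects we need more than (r − 1) · k objects total. Threshold: n = (r − 1) · k + 1. With r = 35 and k = 21: n = 34 · 21 + 1 = 714 + 1 = 715. For n = 714 = 34 · 21, we can put exactly 34 objects in every box, avoiding 35 in any single one — so 715 is tight.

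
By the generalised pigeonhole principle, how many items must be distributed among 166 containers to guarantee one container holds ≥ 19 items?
n = (19 − 1)·166 + 1 = 2989

By the generalised pigeonhole principle, to guarantee some box contains ≥ r objects we need more than (r − 1) · k objects total. Threshold: n = (r − 1) · k + 1. With r = 19 and k = 166: n = 18 · 166 + 1 = 2988 + 1 = 2989. For n = 2988 = 18 · 166, we can put exactly 18 objects in every box, avoiding 19 in any single one — so 2989 is tight.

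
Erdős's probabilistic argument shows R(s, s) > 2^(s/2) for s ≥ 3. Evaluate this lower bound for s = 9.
2^(9/2) = 22.6274; so R(9, 9) > 22.6274

Colour each edge of K_n uniformly at random with red/blue. The expected number of monochromatic K_9 is C(n, 9) · 2 · 2^(−C(9,2)). If C(n, 9) · 2^(1 − C(9,2)) < 1, then with positive probability no monochromatic K_9 exists, so R(9, 9) > n. The standard estimate C(n, 9) ≤ n^9/9! shows this inequality holds whenever n ≤ 2^(9/2) (since 9! · 2^(C(9,2) − 1) > 2^(9^2/2) ≥ n^9). Hence R(9, 9) > 2^(9/2) = 22.6274.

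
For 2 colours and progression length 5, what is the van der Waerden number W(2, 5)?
W(2, 5) = 178

W(2, 5) = 178. The lower bound W(2, 5) > 177 comes from an explicit good 2-colouring of [1, 177]; the upper bound W(2, 5) ≤ 178 was verified by exhaustive search over 2-colourings of [1, 178].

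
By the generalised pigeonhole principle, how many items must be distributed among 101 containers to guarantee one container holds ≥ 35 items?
n = (35 − 1)·101 + 1 = 3435

By the generalised pigeonhole principle, to guarantee some box contains ≥ r objects we need more than (r − 1) · k objects total. Threshold: n = (r − 1) · k + 1. With r = 35 and k = 101: n = 34 · 101 + 1 = 3434 + 1 = 3435. For n = 3434 = 34 · 101, we can put exactly 34 objects in every box, avoiding 35 in any single one — so 3435 is tight.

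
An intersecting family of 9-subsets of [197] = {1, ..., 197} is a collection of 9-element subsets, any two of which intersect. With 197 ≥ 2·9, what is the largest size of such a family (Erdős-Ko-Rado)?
max |F| = C(196, 8) = 46738976651640

Erdős-Ko-Rado (1961): when n ≥ 2k, max |F| = C(n−1, k−1). The bound is attained by the star {A : i ∈ A} for any fixed i ∈ [n]. Here C(197−1, 9−1) = C(196, 8) = 46738976651640.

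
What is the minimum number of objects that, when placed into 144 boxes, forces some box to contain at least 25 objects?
n = (25 − 1)·144 + 1 = 3457

By the generalised pigeonhole principle, to guarantee some box contains ≥ r objects we need more than (r − 1) · k objects total. Threshold: n = (r − 1) · k + 1. With r = 25 and k = 144: n = 24 · 144 + 1 = 3456 + 1 = 3457. For n = 3456 = 24 · 144, we can put exactly 24 objects in every box, avoiding 25 in any single one — so 3457 is tight.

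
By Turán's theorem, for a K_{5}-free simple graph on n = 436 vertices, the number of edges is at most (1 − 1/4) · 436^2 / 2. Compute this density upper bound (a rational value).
Turán density bound = (3/4) · 436^2/2 = 71286

Turán's theorem: ex(n, K_{r+1}) is achieved by the complete r-partite Turán graph T(n, r) with parts as balanced as possible, and is at most (1 − 1/r) · n^2/2. For r = 4, n = 436: the density bound is (3/4) · 190096/2 = 71286. Since 4 ∣ 436, the Turán graph T(436, 4) has parts of equal size 109, and its edge count e(T(436, 4)) = 71286 attains the density bound exactly.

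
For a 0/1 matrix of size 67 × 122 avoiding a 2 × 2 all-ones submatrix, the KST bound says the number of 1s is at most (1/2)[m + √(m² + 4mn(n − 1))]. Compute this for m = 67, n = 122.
z(67, 122; 2, 2) ≤ (1/2)[67 + √(67² + 4·67·122·121)] = (1/2)[67 + √3960705] = 1028.576

Kővári–Sós–Turán: let r_1, ..., r_67 be the row sums and z = Σ r_i the total number of 1s. Each pair of columns can share at most one row with both entries 1 (else a 2×2 all-ones block appears), so Σ_i C(r_i, 2) ≤ C(122, 2) = 7381. By convexity Σ_i C(r_i, 2) ≥ 67·C(z/67, 2) = z(z − 67)/(2·67), giving z² − 67z − 67·122·121 ≤ 0 and hence z ≤ (1/2)[67 + √(4489 + 4·989054)] = (1/2)[67 + √3960705] ≈ (1/2)(67 + 1990.152) = 1028.576.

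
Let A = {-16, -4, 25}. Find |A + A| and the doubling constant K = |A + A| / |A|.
K = |A + A| / |A| = 6/3 = 2

Enumerate A + A = {a + b : a, b ∈ A}. With |A| = 3, there are |A|^2 = 9 ordered sum pairs; collecting distinct values, A + A = {-32, -20, -8, 9, 21, 50}, so |A + A| = 6. Thus K = 6/3 = 2. For comparison, the minimum possible |A + A| over all 3-element sets is 2·3 − 1 = 5 (so min K = 5/3), attained only by arithmetic progressions.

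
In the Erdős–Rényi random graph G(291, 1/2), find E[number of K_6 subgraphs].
E[# K_6] = C(291, 6) · (1/2)^C(6, 2) = 800749637688 / 2^15 = 100093704711/4096 ≈ 24436939.626709

For each 6-subset S of vertices (there are C(291, 6) = 800749637688 such S), let X_S = 1 if S induces a K_6 (all C(6, 2) = 15 edges present). Then P(X_S = 1) = (1/2)^15 = 1/32768. By linearity of expectation, E[# K_6] = C(291, 6) · (1/2)^15 = 800749637688 / 32768 = 100093704711/4096 ≈ 24436939.626709.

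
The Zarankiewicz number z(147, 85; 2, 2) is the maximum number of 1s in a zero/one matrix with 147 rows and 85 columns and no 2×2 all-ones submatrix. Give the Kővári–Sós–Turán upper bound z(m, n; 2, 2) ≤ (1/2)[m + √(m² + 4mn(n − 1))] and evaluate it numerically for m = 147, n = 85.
z(147, 85; 2, 2) ≤ (1/2)[147 + √(147² + 4·147·85·84)] = (1/2)[147 + √4219929] = 1100.6233

Kővári–Sós–Turán: let r_1, ..., r_147 be the row sums and z = Σ r_i the total number of 1s. Each pair of columns can share at most one row with both entries 1 (else a 2×2 all-ones block appears), so Σ_i C(r_i, 2) ≤ C(85, 2) = 3570. By convexity Σ_i C(r_i, 2) ≥ 147·C(z/147, 2) = z(z − 147)/(2·147), giving z² − 147z − 147·85·84 ≤ 0 and hence z ≤ (1/2)[147 + √(21609 + 4·1049580)] = (1/2)[147 + √4219929] ≈ (1/2)(147 + 2054.2466) = 1100.6233.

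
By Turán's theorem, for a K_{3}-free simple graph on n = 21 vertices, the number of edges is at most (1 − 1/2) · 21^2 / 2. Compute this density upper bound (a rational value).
Turán density bound = (1/2) · 21^2/2 = 441/4 ≈ 110.25

Turán's theorem: ex(n, K_{r+1}) is achieved by the complete r-partite Turán graph T(n, r) with parts as balanced as possible, and is at most (1 − 1/r) · n^2/2. For r = 2, n = 21: the density bound is (1/2) · 441/2 = 441/4 ≈ 110.25. The integer-valued extremum is e(T(21, 2)) = 110, which is strictly less than the density bound 441/4 since 2 ∤ 21 (the parts of T(21, 2) cannot all be equal).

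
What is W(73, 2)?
W(73, 2) = 73 + 1 = 74

A 2-term AP is any pair of integers, so a monochromatic 2-AP exists iff some colour is used at least twice. With 73 colours, the colouring i ↦ i on {1, ..., 73} uses each colour once, avoiding any monochromatic pair, so W(73, 2) > 73. For {1, ..., 74}, pigeonhole forces two integers of the same colour, which form a monochromatic 2-AP. Hence W(73, 2) = 74.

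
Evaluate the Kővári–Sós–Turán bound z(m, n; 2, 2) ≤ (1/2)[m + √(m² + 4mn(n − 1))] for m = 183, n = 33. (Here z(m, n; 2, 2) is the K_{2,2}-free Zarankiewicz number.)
z(183, 33; 2, 2) ≤ (1/2)[183 + √(183² + 4·183·33·32)] = (1/2)[183 + √806481] = 540.5214

Kővári–Sós–Turán: let r_1, ..., r_183 be the row sums and z = Σ r_i the total number of 1s. Each pair of columns can share at most one row with both entries 1 (else a 2×2 all-ones block appears), so Σ_i C(r_i, 2) ≤ C(33, 2) = 528. By convexity Σ_i C(r_i, 2) ≥ 183·C(z/183, 2) = z(z − 183)/(2·183), giving z² − 183z − 183·33·32 ≤ 0 and hence z ≤ (1/2)[183 + √(33489 + 4·193248)] = (1/2)[183 + √806481] ≈ (1/2)(183 + 898.0429) = 540.5214.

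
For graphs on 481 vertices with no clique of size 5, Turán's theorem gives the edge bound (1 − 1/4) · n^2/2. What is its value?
Turán density bound = (3/4) · 481^2/2 = 694083/8 ≈ 86760.375

Turán's theorem: ex(n, K_{r+1}) is achieved by the complete r-partite Turán graph T(n, r) with parts as balanced as possible, and is at most (1 − 1/r) · n^2/2. For r = 4, n = 481: the density bound is (3/4) · 231361/2 = 694083/8 ≈ 86760.375. The integer-valued extremum is e(T(481, 4)) = 86760, which is strictly less than the density bound 694083/8 since 4 ∤ 481 (the parts of T(481, 4) cannot all be equal).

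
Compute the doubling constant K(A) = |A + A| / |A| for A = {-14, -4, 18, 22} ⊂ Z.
K = |A + A| / |A| = 10/4 = 5/2

Enumerate A + A = {a + b : a, b ∈ A}. With |A| = 4, there are |A|^2 = 16 ordered sum pairs; collecting distinct values, A + A = {-28, -18, -8, 4, 8, 14, 18, 36, 40, 44}, so |A + A| = 10. Thus K = 10/4 = 5/2. For comparison, the minimum possible |A + A| over all 4-element sets is 2·4 − 1 = 7 (so min K = 7/4), attained only by arithmetic progressions.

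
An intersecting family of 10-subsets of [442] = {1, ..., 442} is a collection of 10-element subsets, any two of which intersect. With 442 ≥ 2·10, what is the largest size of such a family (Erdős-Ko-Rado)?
max |F| = C(441, 9) = 1601406816880108315

Erdős-Ko-Rado (1961): when n ≥ 2k, max |F| = C(n−1, k−1). The bound is attained by the star {A : i ∈ A} for any fixed i ∈ [n]. Here C(442−1, 10−1) = C(441, 9) = 1601406816880108315.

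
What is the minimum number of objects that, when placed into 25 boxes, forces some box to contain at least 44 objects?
n = (44 − 1)·25 + 1 = 1076

By the generalised pigeonhole principle, to guarantee some box contains ≥ r objects we need more than (r − 1) · k objects total. Threshold: n = (r − 1) · k + 1. With r = 44 and k = 25: n = 43 · 25 + 1 = 1075 + 1 = 1076. For n = 1075 = 43 · 25, we can put exactly 43 objects in every box, avoiding 44 in any single one — so 1076 is tight.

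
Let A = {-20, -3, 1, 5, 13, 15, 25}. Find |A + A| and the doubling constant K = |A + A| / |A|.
K = |A + A| / |A| = 24/7

Enumerate A + A = {a + b : a, b ∈ A}. With |A| = 7, there are |A|^2 = 49 ordered sum pairs; collecting distinct values, A + A = {-40, -23, -19, -15, -7, -6, -5, -2, 2, 5, 6, 10, 12, 14, 16, 18, 20, 22, 26, 28, 30, 38, 40, 50}, so |A + A| = 24. Thus K = 24/7. For comparison, the minimum possible |A + A| over all 7-element sets is 2·7 − 1 = 13 (so min K = 13/7), attained only by arithmetic progressions.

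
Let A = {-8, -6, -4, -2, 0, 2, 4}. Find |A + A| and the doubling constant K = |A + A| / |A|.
K = |A + A| / |A| = 13/7

Enumerate A + A = {a + b : a, b ∈ A}. With |A| = 7, there are |A|^2 = 49 ordered sum pairs; collecting distinct values, A + A = {-16, -14, -12, -10, -8, -6, -4, -2, 0, 2, 4, 6, 8}, so |A + A| = 13. Thus K = 13/7. Here |A + A| = 2|A| − 1 = 13, the minimum possible — so K = 13/7 is minimal, which holds iff A is an arithmetic progression.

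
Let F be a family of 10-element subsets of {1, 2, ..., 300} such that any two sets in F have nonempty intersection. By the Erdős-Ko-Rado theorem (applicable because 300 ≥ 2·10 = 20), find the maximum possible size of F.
max |F| = C(299, 9) = 46610674441390059

Erdős-Ko-Rado (1961): when n ≥ 2k, max |F| = C(n−1, k−1). The bound is attained by the star {A : i ∈ A} for any fixed i ∈ [n]. Here C(300−1, 10−1) = C(299, 9) = 46610674441390059.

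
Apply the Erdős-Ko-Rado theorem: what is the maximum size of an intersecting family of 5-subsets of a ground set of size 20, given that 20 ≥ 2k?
max |F| = C(19, 4) = 3876

The Erdős-Ko-Rado theorem states: for n ≥ 2k, an intersecting family of k-subsets of an n-element set has size at most C(n − 1, k − 1), with equality for 'star' families {A ⊆ [n] : |A| = k, i ∈ A} (fix an element i). For n = 20, k = 5: C(19, 4) = 3876.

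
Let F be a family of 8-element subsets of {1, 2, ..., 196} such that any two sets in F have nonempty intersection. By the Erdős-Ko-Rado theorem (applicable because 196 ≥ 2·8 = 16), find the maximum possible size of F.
max |F| = C(195, 7) = 1907713332720

The Erdős-Ko-Rado theorem states: for n ≥ 2k, an intersecting family of k-subsets of an n-element set has size at most C(n − 1, k − 1), with equality for 'star' families {A ⊆ [n] : |A| = k, i ∈ A} (fix an element i). For n = 196, k = 8: C(195, 7) = 1907713332720.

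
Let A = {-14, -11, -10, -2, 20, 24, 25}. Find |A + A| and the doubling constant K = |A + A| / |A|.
K = |A + A| / |A| = 26/7

Enumerate A + A = {a + b : a, b ∈ A}. With |A| = 7, there are |A|^2 = 49 ordered sum pairs; collecting distinct values, A + A = {-28, -25, -24, -22, -21, -20, -16, -13, -12, -4, 6, 9, 10, 11, 13, 14, 15, 18, 22, 23, 40, 44, 45, 48, 49, 50}, so |A + A| = 26. Thus K = 26/7. For comparison, the minimum possible |A + A| over all 7-element sets is 2·7 − 1 = 13 (so min K = 13/7), attained only by arithmetic progressions.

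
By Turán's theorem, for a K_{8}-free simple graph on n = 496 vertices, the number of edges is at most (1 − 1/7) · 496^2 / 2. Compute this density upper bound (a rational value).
Turán density bound = (6/7) · 496^2/2 = 738048/7 ≈ 105435.4286

Turán's theorem: ex(n, K_{r+1}) is achieved by the complete r-partite Turán graph T(n, r) with parts as balanced as possible, and is at most (1 − 1/r) · n^2/2. For r = 7, n = 496: the density bound is (6/7) · 246016/2 = 738048/7 ≈ 105435.4286. The integer-valued extremum is e(T(496, 7)) = 105435, which is strictly less than the density bound 738048/7 since 7 ∤ 496 (the parts of T(496, 7) cannot all be equal).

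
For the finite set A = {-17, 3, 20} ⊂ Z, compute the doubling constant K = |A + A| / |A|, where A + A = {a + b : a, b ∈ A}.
K = |A + A| / |A| = 6/3 = 2

Enumerate A + A = {a + b : a, b ∈ A}. With |A| = 3, there are |A|^2 = 9 ordered sum pairs; collecting distinct values, A + A = {-34, -14, 3, 6, 23, 40}, so |A + A| = 6. Thus K = 6/3 = 2. For comparison, the minimum possible |A + A| over all 3-element sets is 2·3 − 1 = 5 (so min K = 5/3), attained only by arithmetic progressions.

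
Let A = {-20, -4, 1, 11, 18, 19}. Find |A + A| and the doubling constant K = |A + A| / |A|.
K = |A + A| / |A| = 21/6 = 7/2

Enumerate A + A = {a + b : a, b ∈ A}. With |A| = 6, there are |A|^2 = 36 ordered sum pairs; collecting distinct values, A + A = {-40, -24, -19, -9, -8, -3, -2, -1, 2, 7, 12, 14, 15, 19, 20, 22, 29, 30, 36, 37, 38}, so |A + A| = 21. Thus K = 21/6 = 7/2. For comparison, the minimum possible |A + A| over all 6-element sets is 2·6 − 1 = 11 (so min K = 11/6), attained only by arithmetic progressions.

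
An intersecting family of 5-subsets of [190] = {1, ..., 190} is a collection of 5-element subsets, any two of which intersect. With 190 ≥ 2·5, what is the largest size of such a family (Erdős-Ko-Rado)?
max |F| = C(189, 4) = 51494751

The Erdős-Ko-Rado theorem states: for n ≥ 2k, an intersecting family of k-subsets of an n-element set has size at most C(n − 1, k − 1), with equality for 'star' families {A ⊆ [n] : |A| = k, i ∈ A} (fix an element i). For n = 190, k = 5: C(189, 4) = 51494751.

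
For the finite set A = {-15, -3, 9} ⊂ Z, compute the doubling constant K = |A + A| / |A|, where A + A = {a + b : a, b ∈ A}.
K = |A + A| / |A| = 5/3

Enumerate A + A = {a + b : a, b ∈ A}. With |A| = 3, there are |A|^2 = 9 ordered sum pairs; collecting distinct values, A + A = {-30, -18, -6, 6, 18}, so |A + A| = 5. Thus K = 5/3. Here |A + A| = 2|A| − 1 = 5, the minimum possible — so K = 5/3 is minimal, which holds iff A is an arithmetic progression.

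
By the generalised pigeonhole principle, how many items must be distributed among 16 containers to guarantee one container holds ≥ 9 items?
n = (9 − 1)·16 + 1 = 129

By the generalised pigeonhole principle, to guarantee some box contains ≥ r objects we need more than (r − 1) · k objects total. Threshold: n = (r − 1) · k + 1. With r = 9 and k = 16: n = 8 · 16 + 1 = 128 + 1 = 129. For n = 128 = 8 · 16, we can put exactly 8 objects in every box, avoiding 9 in any single one — so 129 is tight.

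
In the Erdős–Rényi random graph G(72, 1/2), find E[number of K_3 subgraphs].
E[# K_3] = C(72, 3) · (1/2)^C(3, 2) = 59640 / 2^3 = 7455

For each 3-subset S of vertices (there are C(72, 3) = 59640 such S), let X_S = 1 if S induces a K_3 (all C(3, 2) = 3 edges present). Then P(X_S = 1) = (1/2)^3 = 1/8. By linearity of expectation, E[# K_3] = C(72, 3) · (1/2)^3 = 59640 / 8 = 7455.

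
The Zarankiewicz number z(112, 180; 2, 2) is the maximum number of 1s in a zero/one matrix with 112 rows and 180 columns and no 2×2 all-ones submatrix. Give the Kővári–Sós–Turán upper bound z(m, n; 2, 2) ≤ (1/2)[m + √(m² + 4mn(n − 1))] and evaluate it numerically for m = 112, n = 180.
z(112, 180; 2, 2) ≤ (1/2)[112 + √(112² + 4·112·180·179)] = (1/2)[112 + √14447104] = 1956.4673

Kővári–Sós–Turán: let r_1, ..., r_112 be the row sums and z = Σ r_i the total number of 1s. Each pair of columns can share at most one row with both entries 1 (else a 2×2 all-ones block appears), so Σ_i C(r_i, 2) ≤ C(180, 2) = 16110. By convexity Σ_i C(r_i, 2) ≥ 112·C(z/112, 2) = z(z − 112)/(2·112), giving z² − 112z − 112·180·179 ≤ 0 and hence z ≤ (1/2)[112 + √(12544 + 4·3608640)] = (1/2)[112 + √14447104] ≈ (1/2)(112 + 3800.9346) = 1956.4673.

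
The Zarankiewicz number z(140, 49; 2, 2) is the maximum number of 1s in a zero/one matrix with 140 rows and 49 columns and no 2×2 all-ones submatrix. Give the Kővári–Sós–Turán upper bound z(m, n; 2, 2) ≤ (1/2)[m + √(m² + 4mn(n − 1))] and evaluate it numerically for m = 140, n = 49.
z(140, 49; 2, 2) ≤ (1/2)[140 + √(140² + 4·140·49·48)] = (1/2)[140 + √1336720] = 648.083

Kővári–Sós–Turán: let r_1, ..., r_140 be the row sums and z = Σ r_i the total number of 1s. Each pair of columns can share at most one row with both entries 1 (else a 2×2 all-ones block appears), so Σ_i C(r_i, 2) ≤ C(49, 2) = 1176. By convexity Σ_i C(r_i, 2) ≥ 140·C(z/140, 2) = z(z − 140)/(2·140), giving z² − 140z − 140·49·48 ≤ 0 and hence z ≤ (1/2)[140 + √(19600 + 4·329280)] = (1/2)[140 + √1336720] ≈ (1/2)(140 + 1156.1661) = 648.083.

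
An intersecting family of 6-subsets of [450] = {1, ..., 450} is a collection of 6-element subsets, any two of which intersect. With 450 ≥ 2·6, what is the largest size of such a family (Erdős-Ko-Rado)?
max |F| = C(449, 5) = 148711824464

The Erdős-Ko-Rado theorem states: for n ≥ 2k, an intersecting family of k-subsets of an n-element set has size at most C(n − 1, k − 1), with equality for 'star' families {A ⊆ [n] : |A| = k, i ∈ A} (fix an element i). For n = 450, k = 6: C(449, 5) = 148711824464.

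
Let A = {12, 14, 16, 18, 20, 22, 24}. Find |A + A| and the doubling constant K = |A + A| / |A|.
K = |A + A| / |A| = 13/7

Enumerate A + A = {a + b : a, b ∈ A}. With |A| = 7, there are |A|^2 = 49 ordered sum pairs; collecting distinct values, A + A = {24, 26, 28, 30, 32, 34, 36, 38, 40, 42, 44, 46, 48}, so |A + A| = 13. Thus K = 13/7. Here |A + A| = 2|A| − 1 = 13, the minimum possible — so K = 13/7 is minimal, which holds iff A is an arithmetic progression.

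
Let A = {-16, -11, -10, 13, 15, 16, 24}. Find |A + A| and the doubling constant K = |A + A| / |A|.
K = |A + A| / |A| = 27/7

Enumerate A + A = {a + b : a, b ∈ A}. With |A| = 7, there are |A|^2 = 49 ordered sum pairs; collecting distinct values, A + A = {-32, -27, -26, -22, -21, -20, -3, -1, 0, 2, 3, 4, 5, 6, 8, 13, 14, 26, 28, 29, 30, 31, 32, 37, 39, 40, 48}, so |A + A| = 27. Thus K = 27/7. For comparison, the minimum possible |A + A| over all 7-element sets is 2·7 − 1 = 13 (so min K = 13/7), attained only by arithmetic progressions.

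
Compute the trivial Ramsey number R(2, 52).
R(2, 52) = 52

R(2, k) = k for all k ≥ 2: in a 2-colouring of K_k, either some edge is red (a red K_2) or all edges are blue (a blue K_k). And K_{51} coloured all-blue has no blue K_52, so R(2, 52) > 51. Hence R(2, 52) = 52.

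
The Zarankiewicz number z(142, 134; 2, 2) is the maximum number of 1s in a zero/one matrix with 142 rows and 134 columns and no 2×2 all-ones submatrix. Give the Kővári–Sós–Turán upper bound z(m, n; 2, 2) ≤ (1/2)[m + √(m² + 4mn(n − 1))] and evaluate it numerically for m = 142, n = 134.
z(142, 134; 2, 2) ≤ (1/2)[142 + √(142² + 4·142·134·133)] = (1/2)[142 + √10143060] = 1663.4086

Kővári–Sós–Turán: let r_1, ..., r_142 be the row sums and z = Σ r_i the total number of 1s. Each pair of columns can share at most one row with both entries 1 (else a 2×2 all-ones block appears), so Σ_i C(r_i, 2) ≤ C(134, 2) = 8911. By convexity Σ_i C(r_i, 2) ≥ 142·C(z/142, 2) = z(z − 142)/(2·142), giving z² − 142z − 142·134·133 ≤ 0 and hence z ≤ (1/2)[142 + √(20164 + 4·2530724)] = (1/2)[142 + √10143060] ≈ (1/2)(142 + 3184.8171) = 1663.4086.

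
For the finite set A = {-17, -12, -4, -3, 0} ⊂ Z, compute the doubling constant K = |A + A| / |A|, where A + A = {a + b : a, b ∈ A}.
K = |A + A| / |A| = 15/5 = 3

Enumerate A + A = {a + b : a, b ∈ A}. With |A| = 5, there are |A|^2 = 25 ordered sum pairs; collecting distinct values, A + A = {-34, -29, -24, -21, -20, -17, -16, -15, -12, -8, -7, -6, -4, -3, 0}, so |A + A| = 15. Thus K = 15/5 = 3. For comparison, the minimum possible |A + A| over all 5-element sets is 2·5 − 1 = 9 (so min K = 9/5), attained only by arithmetic progressions.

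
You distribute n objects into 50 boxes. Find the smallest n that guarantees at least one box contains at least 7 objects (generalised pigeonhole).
n = (7 − 1)·50 + 1 = 301

By the generalised pigeonhole principle, to guarantee some box contains ≥ r objects we need more than (r − 1) · k objects total. Threshold: n = (r − 1) · k + 1. With r = 7 and k = 50: n = 6 · 50 + 1 = 300 + 1 = 301. For n = 300 = 6 · 50, we can put exactly 6 objects in every box, avoiding 7 in any single one — so 301 is tight.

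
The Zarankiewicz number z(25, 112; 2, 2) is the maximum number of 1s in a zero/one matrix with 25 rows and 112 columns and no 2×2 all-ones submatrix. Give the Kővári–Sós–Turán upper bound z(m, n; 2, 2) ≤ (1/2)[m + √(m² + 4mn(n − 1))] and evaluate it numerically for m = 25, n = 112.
z(25, 112; 2, 2) ≤ (1/2)[25 + √(25² + 4·25·112·111)] = (1/2)[25 + √1243825] = 570.1345

Kővári–Sós–Turán: let r_1, ..., r_25 be the row sums and z = Σ r_i the total number of 1s. Each pair of columns can share at most one row with both entries 1 (else a 2×2 all-ones block appears), so Σ_i C(r_i, 2) ≤ C(112, 2) = 6216. By convexity Σ_i C(r_i, 2) ≥ 25·C(z/25, 2) = z(z − 25)/(2·25), giving z² − 25z − 25·112·111 ≤ 0 and hence z ≤ (1/2)[25 + √(625 + 4·310800)] = (1/2)[25 + √1243825] ≈ (1/2)(25 + 1115.269) = 570.1345.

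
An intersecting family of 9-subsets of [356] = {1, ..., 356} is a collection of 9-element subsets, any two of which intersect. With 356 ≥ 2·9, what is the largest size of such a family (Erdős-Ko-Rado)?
max |F| = C(355, 8) = 5778409185677700

The Erdős-Ko-Rado theorem states: for n ≥ 2k, an intersecting family of k-subsets of an n-element set has size at most C(n − 1, k − 1), with equality for 'star' families {A ⊆ [n] : |A| = k, i ∈ A} (fix an element i). For n = 356, k = 9: C(355, 8) = 5778409185677700.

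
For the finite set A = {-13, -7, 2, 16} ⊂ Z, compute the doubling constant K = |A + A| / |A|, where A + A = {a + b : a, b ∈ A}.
K = |A + A| / |A| = 10/4 = 5/2

Enumerate A + A = {a + b : a, b ∈ A}. With |A| = 4, there are |A|^2 = 16 ordered sum pairs; collecting distinct values, A + A = {-26, -20, -14, -11, -5, 3, 4, 9, 18, 32}, so |A + A| = 10. Thus K = 10/4 = 5/2. For comparison, the minimum possible |A + A| over all 4-element sets is 2·4 − 1 = 7 (so min K = 7/4), attained only by arithmetic progressions.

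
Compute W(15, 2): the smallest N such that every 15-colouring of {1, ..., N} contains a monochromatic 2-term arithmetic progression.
W(15, 2) = 15 + 1 = 16

A 2-term AP is any pair of integers, so a monochromatic 2-AP exists iff some colour is used at least twice. With 15 colours, the colouring i ↦ i on {1, ..., 15} uses each colour once, avoiding any monochromatic pair, so W(15, 2) > 15. For {1, ..., 16}, pigeonhole forces two integers of the same colour, which form a monochromatic 2-AP. Hence W(15, 2) = 16.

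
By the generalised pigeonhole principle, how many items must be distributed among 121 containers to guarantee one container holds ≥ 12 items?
n = (12 − 1)·121 + 1 = 1332

By the generalised pigeonhole principle, to guarantee some box contains ≥ r objects we need more than (r − 1) · k objects total. Threshold: n = (r − 1) · k + 1. With r = 12 and k = 121: n = 11 · 121 + 1 = 1331 + 1 = 1332. For n = 1331 = 11 · 121, we can put exactly 11 objects in every box, avoiding 12 in any single one — so 1332 is tight.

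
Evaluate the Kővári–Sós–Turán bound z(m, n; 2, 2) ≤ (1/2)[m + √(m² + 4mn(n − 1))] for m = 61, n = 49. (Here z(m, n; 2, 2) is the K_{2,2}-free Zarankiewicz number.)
z(61, 49; 2, 2) ≤ (1/2)[61 + √(61² + 4·61·49·48)] = (1/2)[61 + √577609] = 410.503

Kővári–Sós–Turán: let r_1, ..., r_61 be the row sums and z = Σ r_i the total number of 1s. Each pair of columns can share at most one row with both entries 1 (else a 2×2 all-ones block appears), so Σ_i C(r_i, 2) ≤ C(49, 2) = 1176. By convexity Σ_i C(r_i, 2) ≥ 61·C(z/61, 2) = z(z − 61)/(2·61), giving z² − 61z − 61·49·48 ≤ 0 and hence z ≤ (1/2)[61 + √(3721 + 4·143472)] = (1/2)[61 + √577609] ≈ (1/2)(61 + 760.0059) = 410.503.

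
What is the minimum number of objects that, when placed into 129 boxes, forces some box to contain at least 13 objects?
n = (13 − 1)·129 + 1 = 1549

By the generalised pigeonhole principle, to guarantee some box contains ≥ r objects we need more than (r − 1) · k objects total. Threshold: n = (r − 1) · k + 1. With r = 13 and k = 129: n = 12 · 129 + 1 = 1548 + 1 = 1549. For n = 1548 = 12 · 129, we can put exactly 12 objects in every box, avoiding 13 in any single one — so 1549 is tight.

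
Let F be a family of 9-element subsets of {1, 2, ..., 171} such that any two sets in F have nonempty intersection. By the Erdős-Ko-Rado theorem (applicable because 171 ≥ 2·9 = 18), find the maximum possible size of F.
max |F| = C(170, 8) = 14637413449945

The Erdős-Ko-Rado theorem states: for n ≥ 2k, an intersecting family of k-subsets of an n-element set has size at most C(n − 1, k − 1), with equality for 'star' families {A ⊆ [n] : |A| = k, i ∈ A} (fix an element i). For n = 171, k = 9: C(170, 8) = 14637413449945.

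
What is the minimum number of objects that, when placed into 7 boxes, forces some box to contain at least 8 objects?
n = (8 − 1)·7 + 1 = 50

By the generalised pigeonhole principle, to guarantee some box contains ≥ r objects we need more than (r − 1) · k objects total. Threshold: n = (r − 1) · k + 1. With r = 8 and k = 7: n = 7 · 7 + 1 = 49 + 1 = 50. For n = 49 = 7 · 7, we can put exactly 7 objects in every box, avoiding 8 in any single one — so 50 is tight.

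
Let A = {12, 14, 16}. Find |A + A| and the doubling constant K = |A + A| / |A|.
K = |A + A| / |A| = 5/3

Enumerate A + A = {a + b : a, b ∈ A}. With |A| = 3, there are |A|^2 = 9 ordered sum pairs; collecting distinct values, A + A = {24, 26, 28, 30, 32}, so |A + A| = 5. Thus K = 5/3. Here |A + A| = 2|A| − 1 = 5, the minimum possible — so K = 5/3 is minimal, which holds iff A is an arithmetic progression.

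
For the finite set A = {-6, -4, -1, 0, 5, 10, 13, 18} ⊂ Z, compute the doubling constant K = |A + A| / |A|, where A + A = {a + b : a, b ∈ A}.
K = |A + A| / |A| = 29/8

Enumerate A + A = {a + b : a, b ∈ A}. With |A| = 8, there are |A|^2 = 64 ordered sum pairs; collecting distinct values, A + A = {-12, -10, -8, -7, -6, -5, -4, -2, -1, 0, 1, 4, 5, 6, 7, 9, 10, 12, 13, 14, 15, 17, 18, 20, 23, 26, 28, 31, 36}, so |A + A| = 29. Thus K = 29/8. For comparison, the minimum possible |A + A| over all 8-element sets is 2·8 − 1 = 15 (so min K = 15/8), attained only by arithmetic progressions.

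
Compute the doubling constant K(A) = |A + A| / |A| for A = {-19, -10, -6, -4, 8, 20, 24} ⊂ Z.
K = |A + A| / |A| = 26/7

Enumerate A + A = {a + b : a, b ∈ A}. With |A| = 7, there are |A|^2 = 49 ordered sum pairs; collecting distinct values, A + A = {-38, -29, -25, -23, -20, -16, -14, -12, -11, -10, -8, -2, 1, 2, 4, 5, 10, 14, 16, 18, 20, 28, 32, 40, 44, 48}, so |A + A| = 26. Thus K = 26/7. For comparison, the minimum possible |A + A| over all 7-element sets is 2·7 − 1 = 13 (so min K = 13/7), attained only by arithmetic progressions.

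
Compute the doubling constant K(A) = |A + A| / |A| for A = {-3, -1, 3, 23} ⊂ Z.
K = |A + A| / |A| = 10/4 = 5/2

Enumerate A + A = {a + b : a, b ∈ A}. With |A| = 4, there are |A|^2 = 16 ordered sum pairs; collecting distinct values, A + A = {-6, -4, -2, 0, 2, 6, 20, 22, 26, 46}, so |A + A| = 10. Thus K = 10/4 = 5/2. For comparison, the minimum possible |A + A| over all 4-element sets is 2·4 − 1 = 7 (so min K = 7/4), attained only by arithmetic progressions.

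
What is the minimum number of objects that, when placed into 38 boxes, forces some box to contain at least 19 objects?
n = (19 − 1)·38 + 1 = 685

By the generalised pigeonhole principle, to guarantee some box contains ≥ r objects we need more than (r − 1) · k objects total. Threshold: n = (r − 1) · k + 1. With r = 19 and k = 38: n = 18 · 38 + 1 = 684 + 1 = 685. For n = 684 = 18 · 38, we can put exactly 18 objects in every box, avoiding 19 in any single one — so 685 is tight.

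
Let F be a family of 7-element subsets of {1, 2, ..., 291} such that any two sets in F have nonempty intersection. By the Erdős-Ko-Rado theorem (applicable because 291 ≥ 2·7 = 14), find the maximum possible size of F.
max |F| = C(290, 6) = 784239335880

Erdős-Ko-Rado (1961): when n ≥ 2k, max |F| = C(n−1, k−1). The bound is attained by the star {A : i ∈ A} for any fixed i ∈ [n]. Here C(291−1, 7−1) = C(290, 6) = 784239335880.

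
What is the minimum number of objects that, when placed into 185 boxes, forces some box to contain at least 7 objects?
n = (7 − 1)·185 + 1 = 1111

By the generalised pigeonhole principle, to guarantee some box contains ≥ r objects we need more than (r − 1) · k objects total. Threshold: n = (r − 1) · k + 1. With r = 7 and k = 185: n = 6 · 185 + 1 = 1110 + 1 = 1111. For n = 1110 = 6 · 185, we can put exactly 6 objects in every box, avoiding 7 in any single one — so 1111 is tight.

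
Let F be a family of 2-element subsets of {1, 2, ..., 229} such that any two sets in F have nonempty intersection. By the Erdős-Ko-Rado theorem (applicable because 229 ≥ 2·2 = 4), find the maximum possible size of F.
max |F| = C(228, 1) = 228

Erdős-Ko-Rado (1961): when n ≥ 2k, max |F| = C(n−1, k−1). The bound is attained by the star {A : i ∈ A} for any fixed i ∈ [n]. Here C(229−1, 2−1) = C(228, 1) = 228.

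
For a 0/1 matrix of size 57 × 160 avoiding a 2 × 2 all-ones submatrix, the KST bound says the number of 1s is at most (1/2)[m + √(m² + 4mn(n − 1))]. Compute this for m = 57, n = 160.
z(57, 160; 2, 2) ≤ (1/2)[57 + √(57² + 4·57·160·159)] = (1/2)[57 + √5803569] = 1233.0299

Kővári–Sós–Turán: let r_1, ..., r_57 be the row sums and z = Σ r_i the total number of 1s. Each pair of columns can share at most one row with both entries 1 (else a 2×2 all-ones block appears), so Σ_i C(r_i, 2) ≤ C(160, 2) = 12720. By convexity Σ_i C(r_i, 2) ≥ 57·C(z/57, 2) = z(z − 57)/(2·57), giving z² − 57z − 57·160·159 ≤ 0 and hence z ≤ (1/2)[57 + √(3249 + 4·1450080)] = (1/2)[57 + √5803569] ≈ (1/2)(57 + 2409.0598) = 1233.0299.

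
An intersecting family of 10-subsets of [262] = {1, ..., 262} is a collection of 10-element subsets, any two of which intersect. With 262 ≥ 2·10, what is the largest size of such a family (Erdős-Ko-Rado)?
max |F| = C(261, 9) = 13472177599131680

Erdős-Ko-Rado (1961): when n ≥ 2k, max |F| = C(n−1, k−1). The bound is attained by the star {A : i ∈ A} for any fixed i ∈ [n]. Here C(262−1, 10−1) = C(261, 9) = 13472177599131680.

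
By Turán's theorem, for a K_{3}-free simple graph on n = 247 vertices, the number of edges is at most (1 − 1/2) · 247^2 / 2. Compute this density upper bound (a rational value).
Turán density bound = (1/2) · 247^2/2 = 61009/4 ≈ 15252.25

Turán's theorem: ex(n, K_{r+1}) is achieved by the complete r-partite Turán graph T(n, r) with parts as balanced as possible, and is at most (1 − 1/r) · n^2/2. For r = 2, n = 247: the density bound is (1/2) · 61009/2 = 61009/4 ≈ 15252.25. The integer-valued extremum is e(T(247, 2)) = 15252, which is strictly less than the density bound 61009/4 since 2 ∤ 247 (the parts of T(247, 2) cannot all be equal).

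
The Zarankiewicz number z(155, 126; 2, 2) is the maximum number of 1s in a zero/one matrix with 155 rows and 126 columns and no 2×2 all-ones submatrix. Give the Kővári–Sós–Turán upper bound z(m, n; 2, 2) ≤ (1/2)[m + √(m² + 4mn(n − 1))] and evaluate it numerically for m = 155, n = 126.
z(155, 126; 2, 2) ≤ (1/2)[155 + √(155² + 4·155·126·125)] = (1/2)[155 + √9789025] = 1641.8709

Kővári–Sós–Turán: let r_1, ..., r_155 be the row sums and z = Σ r_i the total number of 1s. Each pair of columns can share at most one row with both entries 1 (else a 2×2 all-ones block appears), so Σ_i C(r_i, 2) ≤ C(126, 2) = 7875. By convexity Σ_i C(r_i, 2) ≥ 155·C(z/155, 2) = z(z − 155)/(2·155), giving z² − 155z − 155·126·125 ≤ 0 and hence z ≤ (1/2)[155 + √(24025 + 4·2441250)] = (1/2)[155 + √9789025] ≈ (1/2)(155 + 3128.7418) = 1641.8709.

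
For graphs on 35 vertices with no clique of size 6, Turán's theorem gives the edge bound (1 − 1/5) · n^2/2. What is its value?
Turán density bound = (4/5) · 35^2/2 = 490

Turán's theorem: ex(n, K_{r+1}) is achieved by the complete r-partite Turán graph T(n, r) with parts as balanced as possible, and is at most (1 − 1/r) · n^2/2. For r = 5, n = 35: the density bound is (4/5) · 1225/2 = 490. Since 5 ∣ 35, the Turán graph T(35, 5) has parts of equal size 7, and its edge count e(T(35, 5)) = 490 attains the density bound exactly.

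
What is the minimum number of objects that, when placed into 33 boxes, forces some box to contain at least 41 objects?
n = (41 − 1)·33 + 1 = 1321

By the generalised pigeonhole principle, to guarantee some box contains ≥ r objects we need more than (r − 1) · k objects total. Threshold: n = (r − 1) · k + 1. With r = 41 and k = 33: n = 40 · 33 + 1 = 1320 + 1 = 1321. For n = 1320 = 40 · 33, we can put exactly 40 objects in every box, avoiding 41 in any single one — so 1321 is tight.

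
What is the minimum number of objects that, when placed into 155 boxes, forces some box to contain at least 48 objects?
n = (48 − 1)·155 + 1 = 7286

By the generalised pigeonhole principle, to guarantee some box contains ≥ r objects we need more than (r − 1) · k objects total. Threshold: n = (r − 1) · k + 1. With r = 48 and k = 155: n = 47 · 155 + 1 = 7285 + 1 = 7286. For n = 7285 = 47 · 155, we can put exactly 47 objects in every box, avoiding 48 in any single one — so 7286 is tight.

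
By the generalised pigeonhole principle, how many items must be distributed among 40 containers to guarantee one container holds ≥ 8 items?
n = (8 − 1)·40 + 1 = 281

By the generalised pigeonhole principle, to guarantee some box contains ≥ r objects we need more than (r − 1) · k objects total. Threshold: n = (r − 1) · k + 1. With r = 8 and k = 40: n = 7 · 40 + 1 = 280 + 1 = 281. For n = 280 = 7 · 40, we can put exactly 7 objects in every box, avoiding 8 in any single one — so 281 is tight.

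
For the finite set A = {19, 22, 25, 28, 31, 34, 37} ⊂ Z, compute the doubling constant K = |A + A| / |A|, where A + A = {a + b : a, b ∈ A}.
K = |A + A| / |A| = 13/7

Enumerate A + A = {a + b : a, b ∈ A}. With |A| = 7, there are |A|^2 = 49 ordered sum pairs; collecting distinct values, A + A = {38, 41, 44, 47, 50, 53, 56, 59, 62, 65, 68, 71, 74}, so |A + A| = 13. Thus K = 13/7. Here |A + A| = 2|A| − 1 = 13, the minimum possible — so K = 13/7 is minimal, which holds iff A is an arithmetic progression.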